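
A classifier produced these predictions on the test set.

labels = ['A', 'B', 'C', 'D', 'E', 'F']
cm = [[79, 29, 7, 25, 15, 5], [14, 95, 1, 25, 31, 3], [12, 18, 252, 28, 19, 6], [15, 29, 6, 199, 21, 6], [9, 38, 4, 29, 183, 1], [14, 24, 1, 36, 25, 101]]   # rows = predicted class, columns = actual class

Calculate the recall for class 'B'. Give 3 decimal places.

0.408

Treat 'B' as positive and all other classes as negative.
recall = TP/(TP+FN).
B: TP=95, FN=29+18+29+38+24=138 → 95/233 = 0.4077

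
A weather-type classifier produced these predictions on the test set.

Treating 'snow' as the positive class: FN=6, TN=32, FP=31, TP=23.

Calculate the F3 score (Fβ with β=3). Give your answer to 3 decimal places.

0.730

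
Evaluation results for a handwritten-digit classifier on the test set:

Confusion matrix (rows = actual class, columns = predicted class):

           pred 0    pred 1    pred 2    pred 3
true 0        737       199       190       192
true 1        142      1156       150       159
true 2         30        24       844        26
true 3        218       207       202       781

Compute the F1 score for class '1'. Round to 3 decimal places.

0.724

One-vs-rest for '1': TP = diagonal; FP = other classes predicted '1'; FN = '1' predicted as other.
F1 score = 2·TP/(2·TP+FP+FN).
1: TP=1156, FP=199+24+207=430, FN=142+150+159=451 → 2312/3193 = 0.7241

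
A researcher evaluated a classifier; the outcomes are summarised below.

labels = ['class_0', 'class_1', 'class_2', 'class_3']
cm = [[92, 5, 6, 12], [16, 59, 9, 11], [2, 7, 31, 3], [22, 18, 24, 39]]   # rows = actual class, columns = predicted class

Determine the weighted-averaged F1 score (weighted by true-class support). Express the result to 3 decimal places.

0.612

Per-class F1 score (2·TP/(2·TP+FP+FN)):
  class_0: TP=92, FP=16+2+22=40, FN=5+6+12=23 → 184/247 = 0.7449
  class_1: TP=59, FP=5+7+18=30, FN=16+9+11=36 → 118/184 = 0.6413
  class_2: TP=31, FP=6+9+24=39, FN=2+7+3=12 → 62/113 = 0.5487
  class_3: TP=39, FP=12+11+3=26, FN=22+18+24=64 → 78/168 = 0.4643
Weighted-F1 score = Σ (supportᵢ/N)·F1 scoreᵢ with N=356: (115/356)·0.7449 + (95/356)·0.6413 + (43/356)·0.5487 + (103/356)·0.4643 = 0.612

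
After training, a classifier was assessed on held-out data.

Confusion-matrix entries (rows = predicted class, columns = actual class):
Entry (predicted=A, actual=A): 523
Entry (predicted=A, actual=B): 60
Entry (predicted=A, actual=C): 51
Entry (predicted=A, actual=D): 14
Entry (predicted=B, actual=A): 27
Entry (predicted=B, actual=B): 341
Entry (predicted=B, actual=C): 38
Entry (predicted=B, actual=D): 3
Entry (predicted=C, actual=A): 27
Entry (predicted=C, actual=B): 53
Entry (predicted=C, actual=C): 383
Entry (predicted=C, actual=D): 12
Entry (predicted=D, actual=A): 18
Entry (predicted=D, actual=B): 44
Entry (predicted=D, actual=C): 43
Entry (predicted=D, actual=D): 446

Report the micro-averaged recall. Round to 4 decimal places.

0.8128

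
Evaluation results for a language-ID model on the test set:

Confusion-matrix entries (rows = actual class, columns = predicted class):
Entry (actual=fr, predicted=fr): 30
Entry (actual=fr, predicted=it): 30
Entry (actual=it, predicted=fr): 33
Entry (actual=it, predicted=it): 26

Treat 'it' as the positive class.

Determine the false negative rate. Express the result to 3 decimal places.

0.559

FNR = FN/(FN+TP) = 33/(33+26) = 0.559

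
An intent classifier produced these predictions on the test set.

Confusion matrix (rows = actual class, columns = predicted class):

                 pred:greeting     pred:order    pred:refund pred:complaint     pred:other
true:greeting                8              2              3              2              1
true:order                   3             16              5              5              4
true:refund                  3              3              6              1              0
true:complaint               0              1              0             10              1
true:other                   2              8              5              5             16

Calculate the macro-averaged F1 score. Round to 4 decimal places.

0.5012

Per-class F1 score (2·TP/(2·TP+FP+FN)):
  greeting: TP=8, FP=3+3+0+2=8, FN=2+3+2+1=8 → 16/32 = 0.50000
  order: TP=16, FP=2+3+1+8=14, FN=3+5+5+4=17 → 32/63 = 0.50794
  refund: TP=6, FP=3+5+0+5=13, FN=3+3+1+0=7 → 12/32 = 0.37500
  complaint: TP=10, FP=2+5+1+5=13, FN=0+1+0+1=2 → 20/35 = 0.57143
  other: TP=16, FP=1+4+0+1=6, FN=2+8+5+5=20 → 32/58 = 0.55172
Macro-F1 score = mean = (0.50000 + 0.50794 + 0.37500 + 0.57143 + 0.55172) / 5 = 0.5012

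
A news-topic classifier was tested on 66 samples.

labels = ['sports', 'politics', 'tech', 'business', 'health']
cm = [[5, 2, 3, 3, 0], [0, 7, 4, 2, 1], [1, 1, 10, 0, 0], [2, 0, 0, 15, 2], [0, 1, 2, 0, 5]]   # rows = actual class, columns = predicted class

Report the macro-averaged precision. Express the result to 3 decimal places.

0.633

Per-class precision (TP/(TP+FP)):
  sports: TP=5, FP=0+1+2+0=3 → 5/8 = 0.6250
  politics: TP=7, FP=2+1+0+1=4 → 7/11 = 0.6364
  tech: TP=10, FP=3+4+0+2=9 → 10/19 = 0.5263
  business: TP=15, FP=3+2+0+0=5 → 15/20 = 0.7500
  health: TP=5, FP=0+1+0+2=3 → 5/8 = 0.6250
Macro-precision = mean = (0.6250 + 0.6364 + 0.5263 + 0.7500 + 0.6250) / 5 = 0.633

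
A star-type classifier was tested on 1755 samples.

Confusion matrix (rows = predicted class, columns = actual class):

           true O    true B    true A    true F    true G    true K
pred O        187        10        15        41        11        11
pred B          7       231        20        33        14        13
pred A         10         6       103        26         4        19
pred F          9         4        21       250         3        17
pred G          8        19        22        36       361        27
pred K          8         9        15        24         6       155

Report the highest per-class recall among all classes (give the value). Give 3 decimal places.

0.905

Per-class recall (TP/(TP+FN)):
  O: TP=187, FN=7+10+9+8+8=42 → 187/229 = 0.8166
  B: TP=231, FN=10+6+4+19+9=48 → 231/279 = 0.8280
  A: TP=103, FN=15+20+21+22+15=93 → 103/196 = 0.5255
  F: TP=250, FN=41+33+26+36+24=160 → 250/410 = 0.6098
  G: TP=361, FN=11+14+4+3+6=38 → 361/399 = 0.9048
  K: TP=155, FN=11+13+19+17+27=87 → 155/242 = 0.6405
Highest is class 'G' with recall = 0.905.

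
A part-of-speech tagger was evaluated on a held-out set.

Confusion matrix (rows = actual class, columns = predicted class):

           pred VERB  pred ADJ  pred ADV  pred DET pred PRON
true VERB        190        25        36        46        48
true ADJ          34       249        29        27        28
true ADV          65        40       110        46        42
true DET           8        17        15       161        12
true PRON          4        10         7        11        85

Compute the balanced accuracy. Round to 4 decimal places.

Balanced accuracy = mean of per-class recall.
  VERB: recall = 190/345 = 0.55072
  ADJ: recall = 249/367 = 0.67847
  ADV: recall = 110/303 = 0.36304
  DET: recall = 161/213 = 0.75587
  PRON: recall = 85/117 = 0.72650
Mean = (0.55072 + 0.67847 + 0.36304 + 0.75587 + 0.72650) / 5 = 0.6149

0.6149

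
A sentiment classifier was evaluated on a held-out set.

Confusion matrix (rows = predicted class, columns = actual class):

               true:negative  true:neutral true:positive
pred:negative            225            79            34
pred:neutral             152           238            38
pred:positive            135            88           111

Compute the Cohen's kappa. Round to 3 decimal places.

0.279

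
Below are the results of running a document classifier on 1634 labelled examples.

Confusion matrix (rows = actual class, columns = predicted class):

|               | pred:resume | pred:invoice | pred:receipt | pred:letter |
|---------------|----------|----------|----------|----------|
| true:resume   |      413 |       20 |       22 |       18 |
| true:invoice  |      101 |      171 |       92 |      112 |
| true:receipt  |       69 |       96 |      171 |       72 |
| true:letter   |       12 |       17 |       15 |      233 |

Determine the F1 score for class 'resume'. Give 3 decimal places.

F1 score = 2·TP/(2·TP+FP+FN).
resume: TP=413, FP=101+69+12=182, FN=20+22+18=60 → 826/1068 = 0.7734

0.773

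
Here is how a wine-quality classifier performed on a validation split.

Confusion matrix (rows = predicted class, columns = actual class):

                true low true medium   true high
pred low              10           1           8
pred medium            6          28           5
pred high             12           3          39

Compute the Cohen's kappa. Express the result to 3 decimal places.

Observed agreement pₒ = trace/N = 77/112 = 0.6875
Expected agreement pₑ = Σ (rowᵢ·colᵢ)/N² = (28·19 + 32·39 + 52·54)/112² = 0.3658
κ = (pₒ − pₑ)/(1 − pₑ) = (0.6875 − 0.3658)/(1 − 0.3658) = 0.507

0.507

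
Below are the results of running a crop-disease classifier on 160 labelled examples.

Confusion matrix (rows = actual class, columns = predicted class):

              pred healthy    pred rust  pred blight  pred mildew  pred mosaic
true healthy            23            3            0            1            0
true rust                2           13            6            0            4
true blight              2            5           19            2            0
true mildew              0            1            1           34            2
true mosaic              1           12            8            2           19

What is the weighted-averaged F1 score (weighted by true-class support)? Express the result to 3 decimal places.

0.676

Per-class F1 score (2·TP/(2·TP+FP+FN)):
  healthy: TP=23, FP=2+2+0+1=5, FN=3+0+1+0=4 → 46/55 = 0.8364
  rust: TP=13, FP=3+5+1+12=21, FN=2+6+0+4=12 → 26/59 = 0.4407
  blight: TP=19, FP=0+6+1+8=15, FN=2+5+2+0=9 → 38/62 = 0.6129
  mildew: TP=34, FP=1+0+2+2=5, FN=0+1+1+2=4 → 68/77 = 0.8831
  mosaic: TP=19, FP=0+4+0+2=6, FN=1+12+8+2=23 → 38/67 = 0.5672
Weighted-F1 score = Σ (supportᵢ/N)·F1 scoreᵢ with N=160: (27/160)·0.8364 + (25/160)·0.4407 + (28/160)·0.6129 + (38/160)·0.8831 + (42/160)·0.5672 = 0.676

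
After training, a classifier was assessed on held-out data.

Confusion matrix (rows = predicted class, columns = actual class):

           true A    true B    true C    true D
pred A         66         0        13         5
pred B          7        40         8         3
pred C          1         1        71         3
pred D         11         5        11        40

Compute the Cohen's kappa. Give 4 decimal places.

0.6779

Observed agreement pₒ = trace/N = 217/285 = 0.76140
Expected agreement pₑ = Σ (rowᵢ·colᵢ)/N² = (85·84 + 46·58 + 103·76 + 51·67)/285² = 0.25919
κ = (pₒ − pₑ)/(1 − pₑ) = (0.76140 − 0.25919)/(1 − 0.25919) = 0.6779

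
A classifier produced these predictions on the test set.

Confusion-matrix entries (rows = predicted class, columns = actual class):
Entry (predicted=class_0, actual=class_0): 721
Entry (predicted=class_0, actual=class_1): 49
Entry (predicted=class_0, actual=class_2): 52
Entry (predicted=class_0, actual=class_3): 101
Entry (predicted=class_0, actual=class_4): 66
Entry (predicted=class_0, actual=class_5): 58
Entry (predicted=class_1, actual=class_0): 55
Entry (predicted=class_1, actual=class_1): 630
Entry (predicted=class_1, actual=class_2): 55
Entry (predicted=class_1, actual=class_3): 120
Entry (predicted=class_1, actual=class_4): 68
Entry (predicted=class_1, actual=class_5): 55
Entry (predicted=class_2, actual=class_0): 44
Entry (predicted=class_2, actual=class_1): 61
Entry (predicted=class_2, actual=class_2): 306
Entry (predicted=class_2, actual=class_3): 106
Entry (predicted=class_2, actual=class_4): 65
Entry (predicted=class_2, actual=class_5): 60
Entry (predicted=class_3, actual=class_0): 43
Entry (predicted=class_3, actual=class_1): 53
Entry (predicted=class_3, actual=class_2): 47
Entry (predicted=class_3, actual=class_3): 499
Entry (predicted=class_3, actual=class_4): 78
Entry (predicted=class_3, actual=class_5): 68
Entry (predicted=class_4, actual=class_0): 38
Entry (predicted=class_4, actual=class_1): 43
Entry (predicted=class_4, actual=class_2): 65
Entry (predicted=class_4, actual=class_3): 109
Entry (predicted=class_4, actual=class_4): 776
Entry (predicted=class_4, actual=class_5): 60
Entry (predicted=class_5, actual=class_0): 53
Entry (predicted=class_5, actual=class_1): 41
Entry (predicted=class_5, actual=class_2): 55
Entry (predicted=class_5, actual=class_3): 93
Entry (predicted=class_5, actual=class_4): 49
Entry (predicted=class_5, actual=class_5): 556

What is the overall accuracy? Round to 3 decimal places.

0.646

Accuracy = trace / total = (721+630+306+499+776+556=3488) / 5398 = 3488/5398 = 0.646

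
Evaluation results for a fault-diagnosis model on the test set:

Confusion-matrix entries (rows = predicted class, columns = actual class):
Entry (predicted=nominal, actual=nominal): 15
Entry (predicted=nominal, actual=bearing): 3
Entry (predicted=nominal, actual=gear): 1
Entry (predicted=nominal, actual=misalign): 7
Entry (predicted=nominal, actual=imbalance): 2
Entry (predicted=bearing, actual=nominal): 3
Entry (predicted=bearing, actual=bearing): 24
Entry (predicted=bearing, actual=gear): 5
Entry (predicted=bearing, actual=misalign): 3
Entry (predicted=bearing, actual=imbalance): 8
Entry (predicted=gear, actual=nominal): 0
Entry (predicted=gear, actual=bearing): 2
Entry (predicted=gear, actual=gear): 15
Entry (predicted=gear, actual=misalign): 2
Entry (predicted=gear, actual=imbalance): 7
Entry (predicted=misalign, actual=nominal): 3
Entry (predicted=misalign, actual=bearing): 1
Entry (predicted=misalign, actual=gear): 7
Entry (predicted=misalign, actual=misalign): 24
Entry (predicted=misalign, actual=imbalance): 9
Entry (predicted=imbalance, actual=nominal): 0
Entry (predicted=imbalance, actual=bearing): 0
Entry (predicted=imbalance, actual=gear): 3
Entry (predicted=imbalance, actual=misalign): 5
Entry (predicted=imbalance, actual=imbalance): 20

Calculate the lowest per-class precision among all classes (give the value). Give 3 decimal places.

0.536

Per-class precision (TP/(TP+FP)):
  nominal: TP=15, FP=3+1+7+2=13 → 15/28 = 0.5357
  bearing: TP=24, FP=3+5+3+8=19 → 24/43 = 0.5581
  gear: TP=15, FP=0+2+2+7=11 → 15/26 = 0.5769
  misalign: TP=24, FP=3+1+7+9=20 → 24/44 = 0.5455
  imbalance: TP=20, FP=0+0+3+5=8 → 20/28 = 0.7143
Lowest is class 'nominal' with precision = 0.536.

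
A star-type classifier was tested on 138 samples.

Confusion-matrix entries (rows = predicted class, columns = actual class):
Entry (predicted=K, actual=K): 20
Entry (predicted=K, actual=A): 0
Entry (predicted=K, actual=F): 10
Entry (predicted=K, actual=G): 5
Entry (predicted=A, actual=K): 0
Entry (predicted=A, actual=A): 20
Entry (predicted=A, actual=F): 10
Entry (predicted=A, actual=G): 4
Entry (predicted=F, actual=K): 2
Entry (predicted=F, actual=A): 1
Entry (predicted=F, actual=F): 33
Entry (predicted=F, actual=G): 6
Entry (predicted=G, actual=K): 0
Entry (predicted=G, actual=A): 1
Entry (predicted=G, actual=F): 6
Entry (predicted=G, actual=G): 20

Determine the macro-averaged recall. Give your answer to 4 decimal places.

0.7372

Per-class recall (TP/(TP+FN)):
  K: TP=20, FN=0+2+0=2 → 20/22 = 0.90909
  A: TP=20, FN=0+1+1=2 → 20/22 = 0.90909
  F: TP=33, FN=10+10+6=26 → 33/59 = 0.55932
  G: TP=20, FN=5+4+6=15 → 20/35 = 0.57143
Macro-recall = mean = (0.90909 + 0.90909 + 0.55932 + 0.57143) / 4 = 0.7372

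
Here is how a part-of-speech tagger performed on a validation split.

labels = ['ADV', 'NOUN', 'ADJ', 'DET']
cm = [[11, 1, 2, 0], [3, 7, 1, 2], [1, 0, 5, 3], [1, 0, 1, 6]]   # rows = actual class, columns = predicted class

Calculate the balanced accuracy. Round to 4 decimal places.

Balanced accuracy = mean of per-class recall.
  ADV: recall = 11/14 = 0.78571
  NOUN: recall = 7/13 = 0.53846
  ADJ: recall = 5/9 = 0.55556
  DET: recall = 6/8 = 0.75000
Mean = (0.78571 + 0.53846 + 0.55556 + 0.75000) / 4 = 0.6574

0.6574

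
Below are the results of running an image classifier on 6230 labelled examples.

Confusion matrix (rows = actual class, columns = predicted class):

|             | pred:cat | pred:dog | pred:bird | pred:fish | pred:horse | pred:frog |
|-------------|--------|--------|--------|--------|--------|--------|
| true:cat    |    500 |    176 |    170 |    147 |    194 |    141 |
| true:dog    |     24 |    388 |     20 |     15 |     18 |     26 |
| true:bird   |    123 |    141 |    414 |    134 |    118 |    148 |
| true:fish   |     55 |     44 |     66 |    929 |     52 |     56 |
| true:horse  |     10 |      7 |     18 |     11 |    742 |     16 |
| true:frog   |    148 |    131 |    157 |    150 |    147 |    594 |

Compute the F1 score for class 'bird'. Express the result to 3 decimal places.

One-vs-rest for 'bird': TP = diagonal; FP = other classes predicted 'bird'; FN = 'bird' predicted as other.
F1 score = 2·TP/(2·TP+FP+FN).
bird: TP=414, FP=170+20+66+18+157=431, FN=123+141+134+118+148=664 → 828/1923 = 0.4306

0.431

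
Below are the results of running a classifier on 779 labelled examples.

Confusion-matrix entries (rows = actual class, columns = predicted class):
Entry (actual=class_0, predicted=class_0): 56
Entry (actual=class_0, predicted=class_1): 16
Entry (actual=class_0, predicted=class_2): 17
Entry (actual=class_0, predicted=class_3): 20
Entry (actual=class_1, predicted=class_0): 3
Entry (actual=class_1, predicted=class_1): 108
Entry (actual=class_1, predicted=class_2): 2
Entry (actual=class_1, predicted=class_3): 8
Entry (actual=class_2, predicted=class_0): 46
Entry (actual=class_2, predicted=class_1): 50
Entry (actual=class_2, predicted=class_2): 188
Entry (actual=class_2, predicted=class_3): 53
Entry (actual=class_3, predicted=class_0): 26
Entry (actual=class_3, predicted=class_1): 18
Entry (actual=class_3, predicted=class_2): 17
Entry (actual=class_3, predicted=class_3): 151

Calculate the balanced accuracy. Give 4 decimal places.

0.6691

Balanced accuracy = mean of per-class recall.
  class_0: recall = 56/109 = 0.51376
  class_1: recall = 108/121 = 0.89256
  class_2: recall = 188/337 = 0.55786
  class_3: recall = 151/212 = 0.71226
Mean = (0.51376 + 0.89256 + 0.55786 + 0.71226) / 4 = 0.6691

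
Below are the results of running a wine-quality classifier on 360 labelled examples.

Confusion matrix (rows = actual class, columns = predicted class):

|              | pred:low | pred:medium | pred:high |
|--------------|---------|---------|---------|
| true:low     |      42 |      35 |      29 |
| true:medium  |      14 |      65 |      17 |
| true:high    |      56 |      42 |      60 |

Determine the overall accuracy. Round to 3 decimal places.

0.464

Accuracy = trace / total = (42+65+60=167) / 360 = 167/360 = 0.464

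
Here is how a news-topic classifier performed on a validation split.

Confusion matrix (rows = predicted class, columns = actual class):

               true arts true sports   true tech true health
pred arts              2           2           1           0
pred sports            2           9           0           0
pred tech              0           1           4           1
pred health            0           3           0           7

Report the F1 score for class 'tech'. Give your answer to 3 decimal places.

0.727

F1 score = 2·TP/(2·TP+FP+FN).
tech: TP=4, FP=0+1+1=2, FN=1+0+0=1 → 8/11 = 0.7273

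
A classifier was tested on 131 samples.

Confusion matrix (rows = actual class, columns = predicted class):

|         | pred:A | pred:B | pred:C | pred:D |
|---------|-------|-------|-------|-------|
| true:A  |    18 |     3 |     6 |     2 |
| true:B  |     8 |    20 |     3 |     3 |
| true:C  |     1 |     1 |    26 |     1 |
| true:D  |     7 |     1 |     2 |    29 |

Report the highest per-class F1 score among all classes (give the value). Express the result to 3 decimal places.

Per-class F1 score (2·TP/(2·TP+FP+FN)):
  A: TP=18, FP=8+1+7=16, FN=3+6+2=11 → 36/63 = 0.5714
  B: TP=20, FP=3+1+1=5, FN=8+3+3=14 → 40/59 = 0.6780
  C: TP=26, FP=6+3+2=11, FN=1+1+1=3 → 52/66 = 0.7879
  D: TP=29, FP=2+3+1=6, FN=7+1+2=10 → 58/74 = 0.7838
Highest is class 'C' with F1 score = 0.788.

0.788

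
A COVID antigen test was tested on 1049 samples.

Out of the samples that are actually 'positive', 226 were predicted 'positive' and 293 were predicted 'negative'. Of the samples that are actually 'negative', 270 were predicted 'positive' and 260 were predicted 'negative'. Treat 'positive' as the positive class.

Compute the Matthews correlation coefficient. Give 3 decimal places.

MCC = (TP·TN − FP·FN) / √((TP+FP)(TP+FN)(TN+FP)(TN+FN))
Numerator = 226·260 − 270·293 = -20350
Denominator = √(496·519·530·553) = √75448400160 = 274678.7217
MCC = -20350 / 274678.7217 = -0.074

-0.074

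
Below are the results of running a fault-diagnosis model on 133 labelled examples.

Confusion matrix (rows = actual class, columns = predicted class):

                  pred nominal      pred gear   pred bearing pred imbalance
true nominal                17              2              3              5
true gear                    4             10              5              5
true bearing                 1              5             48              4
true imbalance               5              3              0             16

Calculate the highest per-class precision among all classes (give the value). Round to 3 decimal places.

Per-class precision (TP/(TP+FP)):
  nominal: TP=17, FP=4+1+5=10 → 17/27 = 0.6296
  gear: TP=10, FP=2+5+3=10 → 10/20 = 0.5000
  bearing: TP=48, FP=3+5+0=8 → 48/56 = 0.8571
  imbalance: TP=16, FP=5+5+4=14 → 16/30 = 0.5333
Highest is class 'bearing' with precision = 0.857.

0.857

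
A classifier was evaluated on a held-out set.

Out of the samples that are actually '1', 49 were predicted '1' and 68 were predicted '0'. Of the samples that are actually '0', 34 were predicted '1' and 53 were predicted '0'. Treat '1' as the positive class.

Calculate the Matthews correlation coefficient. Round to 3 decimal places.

0.028

MCC = (TP·TN − FP·FN) / √((TP+FP)(TP+FN)(TN+FP)(TN+FN))
Numerator = 49·53 − 34·68 = 285
Denominator = √(83·117·87·121) = √102227697 = 10110.7713
MCC = 285 / 10110.7713 = 0.028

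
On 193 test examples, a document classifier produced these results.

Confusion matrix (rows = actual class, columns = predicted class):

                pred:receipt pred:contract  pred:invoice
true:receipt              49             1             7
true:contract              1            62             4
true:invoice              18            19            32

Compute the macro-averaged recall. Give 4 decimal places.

0.7496

Per-class recall (TP/(TP+FN)):
  receipt: TP=49, FN=1+7=8 → 49/57 = 0.85965
  contract: TP=62, FN=1+4=5 → 62/67 = 0.92537
  invoice: TP=32, FN=18+19=37 → 32/69 = 0.46377
Macro-recall = mean = (0.85965 + 0.92537 + 0.46377) / 3 = 0.7496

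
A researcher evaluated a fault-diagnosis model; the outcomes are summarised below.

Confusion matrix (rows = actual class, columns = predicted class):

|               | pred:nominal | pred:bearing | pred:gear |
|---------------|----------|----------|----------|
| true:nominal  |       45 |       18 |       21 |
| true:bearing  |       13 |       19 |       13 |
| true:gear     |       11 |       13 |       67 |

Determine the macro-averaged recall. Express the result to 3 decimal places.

0.565

Per-class recall (TP/(TP+FN)):
  nominal: TP=45, FN=18+21=39 → 45/84 = 0.5357
  bearing: TP=19, FN=13+13=26 → 19/45 = 0.4222
  gear: TP=67, FN=11+13=24 → 67/91 = 0.7363
Macro-recall = mean = (0.5357 + 0.4222 + 0.7363) / 3 = 0.565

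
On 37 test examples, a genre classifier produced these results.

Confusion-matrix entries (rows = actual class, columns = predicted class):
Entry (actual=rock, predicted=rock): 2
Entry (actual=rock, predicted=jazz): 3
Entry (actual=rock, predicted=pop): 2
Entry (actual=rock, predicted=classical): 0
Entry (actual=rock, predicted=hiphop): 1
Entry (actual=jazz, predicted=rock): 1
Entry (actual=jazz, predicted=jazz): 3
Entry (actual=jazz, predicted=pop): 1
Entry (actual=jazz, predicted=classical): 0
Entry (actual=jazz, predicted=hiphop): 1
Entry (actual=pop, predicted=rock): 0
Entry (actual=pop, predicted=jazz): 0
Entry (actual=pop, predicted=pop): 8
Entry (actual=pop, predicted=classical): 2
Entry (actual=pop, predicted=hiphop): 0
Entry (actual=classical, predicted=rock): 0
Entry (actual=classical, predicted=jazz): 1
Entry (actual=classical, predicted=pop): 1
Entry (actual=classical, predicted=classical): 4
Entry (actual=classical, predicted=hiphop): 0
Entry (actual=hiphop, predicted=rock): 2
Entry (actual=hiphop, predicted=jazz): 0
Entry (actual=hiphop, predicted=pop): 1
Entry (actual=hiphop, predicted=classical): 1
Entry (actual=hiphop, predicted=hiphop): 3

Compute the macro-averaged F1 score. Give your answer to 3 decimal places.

0.516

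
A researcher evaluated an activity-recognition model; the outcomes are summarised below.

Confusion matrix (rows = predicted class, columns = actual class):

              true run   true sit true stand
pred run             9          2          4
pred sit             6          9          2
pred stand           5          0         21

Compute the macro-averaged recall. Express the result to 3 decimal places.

Per-class recall (TP/(TP+FN)):
  run: TP=9, FN=6+5=11 → 9/20 = 0.4500
  sit: TP=9, FN=2+0=2 → 9/11 = 0.8182
  stand: TP=21, FN=4+2=6 → 21/27 = 0.7778
Macro-recall = mean = (0.4500 + 0.8182 + 0.7778) / 3 = 0.682

0.682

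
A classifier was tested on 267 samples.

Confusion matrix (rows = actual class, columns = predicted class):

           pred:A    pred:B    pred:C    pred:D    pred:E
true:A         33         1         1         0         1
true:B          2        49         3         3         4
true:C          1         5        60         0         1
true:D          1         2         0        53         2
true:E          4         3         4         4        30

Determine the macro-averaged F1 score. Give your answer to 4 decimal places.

Per-class F1 score (2·TP/(2·TP+FP+FN)):
  A: TP=33, FP=2+1+1+4=8, FN=1+1+0+1=3 → 66/77 = 0.85714
  B: TP=49, FP=1+5+2+3=11, FN=2+3+3+4=12 → 98/121 = 0.80992
  C: TP=60, FP=1+3+0+4=8, FN=1+5+0+1=7 → 120/135 = 0.88889
  D: TP=53, FP=0+3+0+4=7, FN=1+2+0+2=5 → 106/118 = 0.89831
  E: TP=30, FP=1+4+1+2=8, FN=4+3+4+4=15 → 60/83 = 0.72289
Macro-F1 score = mean = (0.85714 + 0.80992 + 0.88889 + 0.89831 + 0.72289) / 5 = 0.8354

0.8354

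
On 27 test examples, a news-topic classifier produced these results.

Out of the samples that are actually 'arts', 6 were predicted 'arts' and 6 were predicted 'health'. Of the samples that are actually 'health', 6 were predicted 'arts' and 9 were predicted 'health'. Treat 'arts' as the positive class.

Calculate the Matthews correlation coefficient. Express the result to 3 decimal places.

MCC = (TP·TN − FP·FN) / √((TP+FP)(TP+FN)(TN+FP)(TN+FN))
Numerator = 6·9 − 6·6 = 18
Denominator = √(12·12·15·15) = √32400 = 180.0000
MCC = 18 / 180.0000 = 0.100

0.100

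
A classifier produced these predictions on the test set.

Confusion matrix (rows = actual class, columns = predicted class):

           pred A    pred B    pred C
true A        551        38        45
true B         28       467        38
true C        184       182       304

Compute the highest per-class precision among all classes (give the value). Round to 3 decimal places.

0.786

Per-class precision (TP/(TP+FP)):
  A: TP=551, FP=28+184=212 → 551/763 = 0.7221
  B: TP=467, FP=38+182=220 → 467/687 = 0.6798
  C: TP=304, FP=45+38=83 → 304/387 = 0.7855
Highest is class 'C' with precision = 0.786.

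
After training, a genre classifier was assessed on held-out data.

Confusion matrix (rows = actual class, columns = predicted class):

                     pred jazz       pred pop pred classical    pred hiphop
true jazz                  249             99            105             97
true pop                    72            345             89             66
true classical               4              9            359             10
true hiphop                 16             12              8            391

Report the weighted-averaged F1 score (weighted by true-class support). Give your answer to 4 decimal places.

0.6814

Per-class F1 score (2·TP/(2·TP+FP+FN)):
  jazz: TP=249, FP=72+4+16=92, FN=99+105+97=301 → 498/891 = 0.55892
  pop: TP=345, FP=99+9+12=120, FN=72+89+66=227 → 690/1037 = 0.66538
  classical: TP=359, FP=105+89+8=202, FN=4+9+10=23 → 718/943 = 0.76140
  hiphop: TP=391, FP=97+66+10=173, FN=16+12+8=36 → 782/991 = 0.78910
Weighted-F1 score = Σ (supportᵢ/N)·F1 scoreᵢ with N=1931: (550/1931)·0.55892 + (572/1931)·0.66538 + (382/1931)·0.76140 + (427/1931)·0.78910 = 0.6814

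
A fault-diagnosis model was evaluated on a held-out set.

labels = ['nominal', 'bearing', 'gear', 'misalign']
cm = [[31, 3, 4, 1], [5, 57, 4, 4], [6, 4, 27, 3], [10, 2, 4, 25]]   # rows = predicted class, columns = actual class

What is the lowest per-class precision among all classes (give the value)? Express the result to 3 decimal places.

Per-class precision (TP/(TP+FP)):
  nominal: TP=31, FP=3+4+1=8 → 31/39 = 0.7949
  bearing: TP=57, FP=5+4+4=13 → 57/70 = 0.8143
  gear: TP=27, FP=6+4+3=13 → 27/40 = 0.6750
  misalign: TP=25, FP=10+2+4=16 → 25/41 = 0.6098
Lowest is class 'misalign' with precision = 0.610.

0.610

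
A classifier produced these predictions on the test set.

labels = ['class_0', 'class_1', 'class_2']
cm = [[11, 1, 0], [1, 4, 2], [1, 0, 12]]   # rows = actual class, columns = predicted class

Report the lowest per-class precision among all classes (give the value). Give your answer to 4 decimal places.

Per-class precision (TP/(TP+FP)):
  class_0: TP=11, FP=1+1=2 → 11/13 = 0.84615
  class_1: TP=4, FP=1+0=1 → 4/5 = 0.80000
  class_2: TP=12, FP=0+2=2 → 12/14 = 0.85714
Lowest is class 'class_1' with precision = 0.8000.

0.8000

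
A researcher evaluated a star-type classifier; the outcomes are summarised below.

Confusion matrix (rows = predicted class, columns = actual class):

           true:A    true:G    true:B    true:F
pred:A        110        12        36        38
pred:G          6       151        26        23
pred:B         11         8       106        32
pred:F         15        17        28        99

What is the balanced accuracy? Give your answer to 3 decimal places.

Balanced accuracy = mean of per-class recall.
  A: recall = 110/142 = 0.7746
  G: recall = 151/188 = 0.8032
  B: recall = 106/196 = 0.5408
  F: recall = 99/192 = 0.5156
Mean = (0.7746 + 0.8032 + 0.5408 + 0.5156) / 4 = 0.659

0.659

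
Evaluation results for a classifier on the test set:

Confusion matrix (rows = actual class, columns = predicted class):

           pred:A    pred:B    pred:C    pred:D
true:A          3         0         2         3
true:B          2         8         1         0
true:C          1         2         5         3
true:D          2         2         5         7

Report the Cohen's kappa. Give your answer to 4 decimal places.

0.3257

Observed agreement pₒ = trace/N = 23/46 = 0.50000
Expected agreement pₑ = Σ (rowᵢ·colᵢ)/N² = (8·8 + 11·12 + 11·13 + 16·13)/46² = 0.25851
κ = (pₒ − pₑ)/(1 − pₑ) = (0.50000 − 0.25851)/(1 − 0.25851) = 0.3257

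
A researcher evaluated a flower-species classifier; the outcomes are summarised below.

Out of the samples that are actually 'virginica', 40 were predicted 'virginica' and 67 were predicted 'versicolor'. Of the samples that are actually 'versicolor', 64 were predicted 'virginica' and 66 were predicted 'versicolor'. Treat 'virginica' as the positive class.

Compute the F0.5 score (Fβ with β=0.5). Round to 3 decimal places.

0.382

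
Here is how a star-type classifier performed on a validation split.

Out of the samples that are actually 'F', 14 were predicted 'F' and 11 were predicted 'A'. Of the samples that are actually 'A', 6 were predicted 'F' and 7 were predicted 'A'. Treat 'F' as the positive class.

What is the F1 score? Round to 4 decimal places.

Precision = TP/(TP+FP) = 14/20 = 0.7000
Recall = TP/(TP+FN) = 14/25 = 0.5600
F1 = 2·TP/(2·TP+FP+FN) = 28/45 = 0.6222

0.6222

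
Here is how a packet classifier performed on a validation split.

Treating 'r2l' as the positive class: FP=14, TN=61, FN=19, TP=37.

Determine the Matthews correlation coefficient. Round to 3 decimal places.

0.481

MCC = (TP·TN − FP·FN) / √((TP+FP)(TP+FN)(TN+FP)(TN+FN))
Numerator = 37·61 − 14·19 = 1991
Denominator = √(51·56·75·80) = √17136000 = 4139.5652
MCC = 1991 / 4139.5652 = 0.481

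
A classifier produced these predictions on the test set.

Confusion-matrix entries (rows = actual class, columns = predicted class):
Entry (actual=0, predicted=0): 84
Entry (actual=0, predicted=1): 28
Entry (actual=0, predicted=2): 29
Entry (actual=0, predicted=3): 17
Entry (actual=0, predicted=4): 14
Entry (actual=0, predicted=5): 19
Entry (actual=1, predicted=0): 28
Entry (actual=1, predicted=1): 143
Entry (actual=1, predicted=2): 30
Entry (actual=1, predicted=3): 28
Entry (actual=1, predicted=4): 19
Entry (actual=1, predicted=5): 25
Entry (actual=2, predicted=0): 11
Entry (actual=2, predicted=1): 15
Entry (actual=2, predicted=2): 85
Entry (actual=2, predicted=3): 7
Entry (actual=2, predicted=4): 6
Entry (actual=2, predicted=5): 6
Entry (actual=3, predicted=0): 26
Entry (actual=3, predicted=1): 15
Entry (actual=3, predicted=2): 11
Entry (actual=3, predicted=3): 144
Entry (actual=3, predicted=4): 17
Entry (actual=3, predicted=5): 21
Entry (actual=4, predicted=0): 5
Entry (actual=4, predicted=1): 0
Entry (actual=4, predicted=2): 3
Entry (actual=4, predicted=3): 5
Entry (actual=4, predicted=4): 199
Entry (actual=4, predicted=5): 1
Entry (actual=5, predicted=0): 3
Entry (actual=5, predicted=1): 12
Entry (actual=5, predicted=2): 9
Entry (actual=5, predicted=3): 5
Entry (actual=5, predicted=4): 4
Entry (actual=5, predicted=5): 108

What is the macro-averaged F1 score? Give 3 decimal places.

Per-class F1 score (2·TP/(2·TP+FP+FN)):
  0: TP=84, FP=28+11+26+5+3=73, FN=28+29+17+14+19=107 → 168/348 = 0.4828
  1: TP=143, FP=28+15+15+0+12=70, FN=28+30+28+19+25=130 → 286/486 = 0.5885
  2: TP=85, FP=29+30+11+3+9=82, FN=11+15+7+6+6=45 → 170/297 = 0.5724
  3: TP=144, FP=17+28+7+5+5=62, FN=26+15+11+17+21=90 → 288/440 = 0.6545
  4: TP=199, FP=14+19+6+17+4=60, FN=5+0+3+5+1=14 → 398/472 = 0.8432
  5: TP=108, FP=19+25+6+21+1=72, FN=3+12+9+5+4=33 → 216/321 = 0.6729
Macro-F1 score = mean = (0.4828 + 0.5885 + 0.5724 + 0.6545 + 0.8432 + 0.6729) / 6 = 0.636

0.636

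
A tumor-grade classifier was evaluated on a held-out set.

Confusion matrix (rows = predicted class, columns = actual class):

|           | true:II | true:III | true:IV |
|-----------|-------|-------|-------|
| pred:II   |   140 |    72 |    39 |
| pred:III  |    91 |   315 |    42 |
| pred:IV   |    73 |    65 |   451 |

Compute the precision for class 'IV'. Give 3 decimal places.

0.766

Take TP from the diagonal, FP from the rest of the 'IV' prediction marginal, FN from the rest of the 'IV' actual marginal.
precision = TP/(TP+FP).
IV: TP=451, FP=73+65=138 → 451/589 = 0.7657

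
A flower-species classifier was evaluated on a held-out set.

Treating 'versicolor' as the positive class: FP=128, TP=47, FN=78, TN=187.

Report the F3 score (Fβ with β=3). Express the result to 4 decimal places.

Fβ = (1+β²)·TP / ((1+β²)·TP + β²·FN + FP), with β²=9
= 10·47 / (10·47 + 9·78 + 128) = 0.3615

0.3615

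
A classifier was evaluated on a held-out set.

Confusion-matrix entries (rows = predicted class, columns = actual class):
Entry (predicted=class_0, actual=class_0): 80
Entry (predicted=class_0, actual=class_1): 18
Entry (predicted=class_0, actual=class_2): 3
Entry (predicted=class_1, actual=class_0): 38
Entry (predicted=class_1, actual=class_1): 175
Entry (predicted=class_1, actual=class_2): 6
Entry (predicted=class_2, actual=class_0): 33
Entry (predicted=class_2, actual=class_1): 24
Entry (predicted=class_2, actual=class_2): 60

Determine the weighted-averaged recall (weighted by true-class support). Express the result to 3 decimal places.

0.721

Per-class recall (TP/(TP+FN)):
  class_0: TP=80, FN=38+33=71 → 80/151 = 0.5298
  class_1: TP=175, FN=18+24=42 → 175/217 = 0.8065
  class_2: TP=60, FN=3+6=9 → 60/69 = 0.8696
Weighted-recall = Σ (supportᵢ/N)·recallᵢ with N=437: (151/437)·0.5298 + (217/437)·0.8065 + (69/437)·0.8696 = 0.721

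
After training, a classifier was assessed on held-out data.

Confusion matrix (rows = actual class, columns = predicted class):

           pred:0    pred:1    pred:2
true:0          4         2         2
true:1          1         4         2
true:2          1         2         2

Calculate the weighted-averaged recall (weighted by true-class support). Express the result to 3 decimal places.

0.500

Per-class recall (TP/(TP+FN)):
  0: TP=4, FN=2+2=4 → 4/8 = 0.5000
  1: TP=4, FN=1+2=3 → 4/7 = 0.5714
  2: TP=2, FN=1+2=3 → 2/5 = 0.4000
Weighted-recall = Σ (supportᵢ/N)·recallᵢ with N=20: (8/20)·0.5000 + (7/20)·0.5714 + (5/20)·0.4000 = 0.500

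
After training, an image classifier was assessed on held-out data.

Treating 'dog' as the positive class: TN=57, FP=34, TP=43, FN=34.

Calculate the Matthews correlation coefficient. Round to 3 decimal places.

MCC = (TP·TN − FP·FN) / √((TP+FP)(TP+FN)(TN+FP)(TN+FN))
Numerator = 43·57 − 34·34 = 1295
Denominator = √(77·77·91·91) = √49098049 = 7007.0000
MCC = 1295 / 7007.0000 = 0.185

0.185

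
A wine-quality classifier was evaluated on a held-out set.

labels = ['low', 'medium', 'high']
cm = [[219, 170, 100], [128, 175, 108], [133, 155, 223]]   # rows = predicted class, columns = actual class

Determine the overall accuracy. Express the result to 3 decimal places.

Accuracy = trace / total = (219+175+223=617) / 1411 = 617/1411 = 0.437

0.437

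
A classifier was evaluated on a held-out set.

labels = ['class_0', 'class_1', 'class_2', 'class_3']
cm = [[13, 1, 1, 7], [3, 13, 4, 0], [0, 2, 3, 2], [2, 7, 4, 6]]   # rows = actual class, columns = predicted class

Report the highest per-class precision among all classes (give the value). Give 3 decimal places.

Per-class precision (TP/(TP+FP)):
  class_0: TP=13, FP=3+0+2=5 → 13/18 = 0.7222
  class_1: TP=13, FP=1+2+7=10 → 13/23 = 0.5652
  class_2: TP=3, FP=1+4+4=9 → 3/12 = 0.2500
  class_3: TP=6, FP=7+0+2=9 → 6/15 = 0.4000
Highest is class 'class_0' with precision = 0.722.

0.722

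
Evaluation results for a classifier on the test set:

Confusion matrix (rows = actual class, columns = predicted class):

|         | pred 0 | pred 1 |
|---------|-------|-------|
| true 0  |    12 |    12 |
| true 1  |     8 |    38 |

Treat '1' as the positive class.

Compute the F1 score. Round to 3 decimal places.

0.792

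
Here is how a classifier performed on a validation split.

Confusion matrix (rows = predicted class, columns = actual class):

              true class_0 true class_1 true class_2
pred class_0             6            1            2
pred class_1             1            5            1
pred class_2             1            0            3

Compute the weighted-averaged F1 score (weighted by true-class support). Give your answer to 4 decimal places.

Per-class F1 score (2·TP/(2·TP+FP+FN)):
  class_0: TP=6, FP=1+2=3, FN=1+1=2 → 12/17 = 0.70588
  class_1: TP=5, FP=1+1=2, FN=1+0=1 → 10/13 = 0.76923
  class_2: TP=3, FP=1+0=1, FN=2+1=3 → 6/10 = 0.60000
Weighted-F1 score = Σ (supportᵢ/N)·F1 scoreᵢ with N=20: (8/20)·0.70588 + (6/20)·0.76923 + (6/20)·0.60000 = 0.6931

0.6931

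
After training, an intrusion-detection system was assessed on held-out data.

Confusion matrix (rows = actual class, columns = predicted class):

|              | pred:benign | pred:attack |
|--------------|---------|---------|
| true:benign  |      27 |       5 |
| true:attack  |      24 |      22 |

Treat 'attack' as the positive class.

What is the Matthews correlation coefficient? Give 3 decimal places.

MCC = (TP·TN − FP·FN) / √((TP+FP)(TP+FN)(TN+FP)(TN+FN))
Numerator = 22·27 − 5·24 = 474
Denominator = √(27·46·32·51) = √2026944 = 1423.7078
MCC = 474 / 1423.7078 = 0.333

0.333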